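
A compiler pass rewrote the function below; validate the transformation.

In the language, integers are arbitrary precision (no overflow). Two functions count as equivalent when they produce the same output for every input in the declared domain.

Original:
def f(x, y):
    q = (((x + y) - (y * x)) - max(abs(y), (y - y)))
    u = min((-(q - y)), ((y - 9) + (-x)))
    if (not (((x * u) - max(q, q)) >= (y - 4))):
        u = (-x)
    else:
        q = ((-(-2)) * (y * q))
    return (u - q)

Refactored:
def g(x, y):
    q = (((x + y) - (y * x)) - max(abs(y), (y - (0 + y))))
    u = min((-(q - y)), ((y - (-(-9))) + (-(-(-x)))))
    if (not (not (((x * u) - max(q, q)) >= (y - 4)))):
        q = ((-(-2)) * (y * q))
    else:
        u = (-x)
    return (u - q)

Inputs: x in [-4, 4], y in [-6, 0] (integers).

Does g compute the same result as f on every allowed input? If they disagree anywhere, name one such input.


Equivalent — the differences include boolean connective usage differs, arithmetic usage differs, constant usage differs, yet no declared input distinguishes the two.
One worked example (x=-4, y=-1) — f: q = -10; u = -6; (not (((x * u) - max(q, q)) >= (y - 4))) -> false; q = 20; return -26; g: q = -10; u = -6; (not (not (((x * u) - max(q, q)) >= (y - 4)))) -> true; q = 20; return -26; agreement on -26.
An exhaustive pass over the 63 declared inputs shows identical outputs.
verdict: equivalent


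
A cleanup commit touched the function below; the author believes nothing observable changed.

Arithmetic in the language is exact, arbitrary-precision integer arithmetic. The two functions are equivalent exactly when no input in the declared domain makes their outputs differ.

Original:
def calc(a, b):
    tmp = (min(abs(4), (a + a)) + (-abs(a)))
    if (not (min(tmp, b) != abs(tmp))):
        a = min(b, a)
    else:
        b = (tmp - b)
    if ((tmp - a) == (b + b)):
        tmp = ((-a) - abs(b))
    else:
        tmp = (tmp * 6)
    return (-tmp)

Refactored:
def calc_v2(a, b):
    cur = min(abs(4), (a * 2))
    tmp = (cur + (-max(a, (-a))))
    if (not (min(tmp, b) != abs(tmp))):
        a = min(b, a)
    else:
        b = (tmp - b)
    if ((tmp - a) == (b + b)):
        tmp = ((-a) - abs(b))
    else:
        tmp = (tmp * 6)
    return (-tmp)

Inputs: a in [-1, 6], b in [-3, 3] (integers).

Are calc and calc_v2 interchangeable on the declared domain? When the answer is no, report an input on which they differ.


Reading the diff, among the changes: constant usage differs, and arithmetic usage differs, and min/max/abs usage differs, and statement counts differ, and local variable names differ.
Spot check at a=5, b=0 — calc: tmp=-1, then (not (min(tmp, b) != abs(tmp))) is false, then b=-1, then ((tmp - a) == (b + b)) is false, then tmp=-6, then returns 6. calc_v2: cur=4, then tmp=-1, then (not (min(tmp, b) != abs(tmp))) is false, then b=-1, then ((tmp - a) == (b + b)) is false, then tmp=-6, then returns 6. Both give 6.
Across all 56 domain points the two functions coincide.
verdict: equivalent


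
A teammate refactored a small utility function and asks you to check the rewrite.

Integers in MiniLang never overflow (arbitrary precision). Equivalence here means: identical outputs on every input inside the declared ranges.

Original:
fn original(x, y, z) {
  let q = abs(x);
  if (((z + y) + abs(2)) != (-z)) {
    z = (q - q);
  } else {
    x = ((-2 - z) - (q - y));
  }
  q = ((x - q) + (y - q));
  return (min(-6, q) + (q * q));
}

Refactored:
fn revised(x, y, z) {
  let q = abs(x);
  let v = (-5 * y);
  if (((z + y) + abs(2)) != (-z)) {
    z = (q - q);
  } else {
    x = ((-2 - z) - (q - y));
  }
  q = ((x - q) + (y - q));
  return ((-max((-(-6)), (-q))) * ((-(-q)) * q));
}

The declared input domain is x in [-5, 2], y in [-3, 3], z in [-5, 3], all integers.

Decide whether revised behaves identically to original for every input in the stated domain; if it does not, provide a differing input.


There is a counterexample at x=-5, y=-3, z=-5: 306 on one side, -5832 on the other.
original: q := 5 | (((z + y) + abs(2)) != (-z)): true | z := 0 | q := -18 | result 306
revised: q := 5 | v := 15 | (((z + y) + abs(2)) != (-z)): true | z := 0 | q := -18 | result -5832
verdict: not equivalent; witness: x=-5, y=-3, z=-5


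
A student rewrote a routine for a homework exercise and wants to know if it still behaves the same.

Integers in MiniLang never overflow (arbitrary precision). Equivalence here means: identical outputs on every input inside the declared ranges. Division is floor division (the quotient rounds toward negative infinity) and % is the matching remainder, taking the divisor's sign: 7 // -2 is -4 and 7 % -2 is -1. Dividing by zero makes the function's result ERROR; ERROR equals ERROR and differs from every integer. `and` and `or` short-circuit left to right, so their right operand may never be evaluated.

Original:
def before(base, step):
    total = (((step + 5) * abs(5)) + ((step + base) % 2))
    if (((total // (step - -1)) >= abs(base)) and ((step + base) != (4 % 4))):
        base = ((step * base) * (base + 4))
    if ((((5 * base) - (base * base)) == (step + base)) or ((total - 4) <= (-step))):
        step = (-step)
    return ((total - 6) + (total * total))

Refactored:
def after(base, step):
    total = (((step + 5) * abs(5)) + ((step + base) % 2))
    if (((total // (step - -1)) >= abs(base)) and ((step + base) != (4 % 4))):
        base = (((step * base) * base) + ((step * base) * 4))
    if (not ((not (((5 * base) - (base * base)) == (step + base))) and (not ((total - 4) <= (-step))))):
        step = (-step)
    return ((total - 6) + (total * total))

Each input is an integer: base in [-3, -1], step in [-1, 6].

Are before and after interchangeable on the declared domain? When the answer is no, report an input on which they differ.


This is a faithful refactor — boolean connective usage differs, arithmetic usage differs, but the computed results match everywhere.
Tracing base=-1, step=3: before: total=40, then (((total // (step - -1)) >= abs(base)) and ((step + base) != (4 % 4))) is true, then base=-9, then ((((5 * base) - (base * base)) == (step + base)) or ((total - 4) <= (-step))) is false, then returns 1634 | after: total=40, then (((total // (step - -1)) >= abs(base)) and ((step + base) != (4 % 4))) is true, then base=-9, then (not ((not (((5 * base) - (base * base)) == (step + base))) and (not ((total - 4) <= (-step))))) is false, then returns 1634 — matching result 1634.
Across all 24 domain points the two functions coincide.
verdict: equivalent


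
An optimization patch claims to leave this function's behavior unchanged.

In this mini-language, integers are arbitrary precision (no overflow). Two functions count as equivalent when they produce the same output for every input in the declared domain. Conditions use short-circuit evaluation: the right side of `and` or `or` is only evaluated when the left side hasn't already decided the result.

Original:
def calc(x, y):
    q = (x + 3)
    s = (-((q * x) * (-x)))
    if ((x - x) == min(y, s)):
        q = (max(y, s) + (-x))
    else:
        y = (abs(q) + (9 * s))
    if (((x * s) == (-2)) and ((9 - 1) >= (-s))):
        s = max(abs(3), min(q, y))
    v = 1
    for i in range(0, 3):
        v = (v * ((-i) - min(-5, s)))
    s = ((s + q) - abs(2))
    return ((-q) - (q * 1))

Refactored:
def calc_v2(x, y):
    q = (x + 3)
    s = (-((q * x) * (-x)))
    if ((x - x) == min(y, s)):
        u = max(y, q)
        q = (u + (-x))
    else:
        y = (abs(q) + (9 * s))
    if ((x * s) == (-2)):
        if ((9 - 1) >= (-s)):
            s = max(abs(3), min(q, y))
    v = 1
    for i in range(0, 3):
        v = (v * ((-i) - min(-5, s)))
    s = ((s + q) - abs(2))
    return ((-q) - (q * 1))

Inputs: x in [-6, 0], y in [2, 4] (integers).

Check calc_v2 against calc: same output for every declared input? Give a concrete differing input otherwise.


These are not equivalent — on x=0, y=2 the outputs split (-4 vs -6).
calc: q := 3 | s := 0 | ((x - x) == min(y, s)): true | q := 2 | (((x * s) == (-2)) and ((9 - 1) >= (-s))): false | v := 1 | iter i=0: | v := 5 | iter i=1: | v := 20 | iter i=2: | v := 60 | s := 0 | result -4
calc_v2: q := 3 | s := 0 | ((x - x) == min(y, s)): true | u := 3 | q := 3 | ((x * s) == (-2)): false | v := 1 | iter i=0: | v := 5 | iter i=1: | v := 20 | iter i=2: | v := 60 | s := 1 | result -6
verdict: not equivalent; witness: x=0, y=2


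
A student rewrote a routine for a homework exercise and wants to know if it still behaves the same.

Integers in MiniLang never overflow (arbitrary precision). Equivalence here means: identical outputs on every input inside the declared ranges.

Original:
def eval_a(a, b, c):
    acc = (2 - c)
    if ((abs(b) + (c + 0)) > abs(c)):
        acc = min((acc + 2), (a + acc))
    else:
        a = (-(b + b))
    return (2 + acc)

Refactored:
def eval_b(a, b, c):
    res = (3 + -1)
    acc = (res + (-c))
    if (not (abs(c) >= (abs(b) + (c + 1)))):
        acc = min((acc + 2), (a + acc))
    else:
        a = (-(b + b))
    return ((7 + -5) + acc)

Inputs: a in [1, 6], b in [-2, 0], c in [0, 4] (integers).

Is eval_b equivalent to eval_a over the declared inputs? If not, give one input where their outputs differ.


Consider the input a=1, b=0, c=0.
eval_a: acc := 2 | ((abs(b) + (c + 0)) > abs(c)): false | a := 0 | result 4
eval_b: res := 2 | acc := 2 | (not (abs(c) >= (abs(b) + (c + 1)))): true | acc := 3 | result 5
4 vs 5 — the two versions disagree here.
verdict: not equivalent; witness: a=1, b=0, c=0


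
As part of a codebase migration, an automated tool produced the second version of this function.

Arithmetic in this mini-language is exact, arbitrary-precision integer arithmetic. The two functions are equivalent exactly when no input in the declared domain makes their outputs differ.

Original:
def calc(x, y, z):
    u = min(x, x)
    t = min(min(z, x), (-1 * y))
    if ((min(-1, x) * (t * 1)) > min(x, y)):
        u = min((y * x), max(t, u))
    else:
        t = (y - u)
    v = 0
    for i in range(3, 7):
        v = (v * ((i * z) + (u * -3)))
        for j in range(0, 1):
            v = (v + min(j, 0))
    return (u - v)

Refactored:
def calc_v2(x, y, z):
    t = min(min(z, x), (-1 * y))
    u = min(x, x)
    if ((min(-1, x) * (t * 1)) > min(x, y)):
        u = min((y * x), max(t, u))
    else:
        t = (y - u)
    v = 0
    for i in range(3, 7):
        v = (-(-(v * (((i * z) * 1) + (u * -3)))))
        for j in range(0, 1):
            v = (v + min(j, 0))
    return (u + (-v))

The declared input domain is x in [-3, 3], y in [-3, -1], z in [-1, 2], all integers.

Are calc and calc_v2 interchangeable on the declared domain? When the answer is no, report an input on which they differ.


Behavior is preserved: although constant usage differs, arithmetic usage differs, the outputs never diverge.
Tracing x=3, y=-3, z=-1: calc: u := 3 | t := -1 | ((min(-1, x) * (t * 1)) > min(x, y)): true | u := -9 | v := 0 | iter i=3: | v := 0 | iter j=0: | v := 0 | iter i=4: | v := 0 | iter j=0: | v := 0 | iter i=5: | v := 0 | iter j=0: | v := 0 | iter i=6: | v := 0 | iter j=0: | v := 0 | result -9 | calc_v2: t := -1 | u := 3 | ((min(-1, x) * (t * 1)) > min(x, y)): true | u := -9 | v := 0 | iter i=3: | v := 0 | iter j=0: | v := 0 | iter i=4: | v := 0 | iter j=0: | v := 0 | iter i=5: | v := 0 | iter j=0: | v := 0 | iter i=6: | v := 0 | iter j=0: | v := 0 | result -9 — matching result -9.
Across all 84 domain points the two functions coincide.
verdict: equivalent


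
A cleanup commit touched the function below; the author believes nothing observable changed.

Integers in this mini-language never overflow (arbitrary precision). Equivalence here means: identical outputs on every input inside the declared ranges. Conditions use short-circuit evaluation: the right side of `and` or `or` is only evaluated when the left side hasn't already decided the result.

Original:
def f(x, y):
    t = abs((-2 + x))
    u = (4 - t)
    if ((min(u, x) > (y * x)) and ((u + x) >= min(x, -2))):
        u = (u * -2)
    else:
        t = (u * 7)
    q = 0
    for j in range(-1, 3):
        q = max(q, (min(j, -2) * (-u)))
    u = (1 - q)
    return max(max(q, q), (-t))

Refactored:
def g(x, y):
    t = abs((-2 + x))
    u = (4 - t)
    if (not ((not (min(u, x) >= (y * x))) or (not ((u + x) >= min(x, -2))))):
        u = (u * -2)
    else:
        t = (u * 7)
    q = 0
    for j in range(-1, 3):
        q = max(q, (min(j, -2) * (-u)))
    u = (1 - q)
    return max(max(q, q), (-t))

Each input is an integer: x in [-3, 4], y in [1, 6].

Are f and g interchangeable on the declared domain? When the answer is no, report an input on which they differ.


x=-1, y=1 yields 2 from f but 0 from g.
verdict: not equivalent; witness: x=-1, y=1


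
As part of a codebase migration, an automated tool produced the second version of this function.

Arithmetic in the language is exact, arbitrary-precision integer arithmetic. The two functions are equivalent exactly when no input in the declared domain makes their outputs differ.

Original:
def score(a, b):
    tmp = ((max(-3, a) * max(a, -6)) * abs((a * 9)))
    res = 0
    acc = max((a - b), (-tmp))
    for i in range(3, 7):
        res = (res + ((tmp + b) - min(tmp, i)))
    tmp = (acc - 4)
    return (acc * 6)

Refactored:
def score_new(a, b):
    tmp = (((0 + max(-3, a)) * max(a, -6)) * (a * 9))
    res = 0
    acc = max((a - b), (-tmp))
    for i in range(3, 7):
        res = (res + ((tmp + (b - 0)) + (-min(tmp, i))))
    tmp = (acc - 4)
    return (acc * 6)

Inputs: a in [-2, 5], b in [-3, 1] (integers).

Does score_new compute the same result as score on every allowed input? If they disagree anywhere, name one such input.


These are not equivalent — on a=-2, b=-3 the outputs split (6 vs 432).
score: tmp=72, then res=0, then acc=1, then (i=3), then res=66, then (i=4), then res=131, then (i=5), then res=195, then (i=6), then res=258, then tmp=-3, then returns 6
score_new: tmp=-72, then res=0, then acc=72, then (i=3), then res=-3, then (i=4), then res=-6, then (i=5), then res=-9, then (i=6), then res=-12, then tmp=68, then returns 432
verdict: not equivalent; witness: a=-2, b=-3


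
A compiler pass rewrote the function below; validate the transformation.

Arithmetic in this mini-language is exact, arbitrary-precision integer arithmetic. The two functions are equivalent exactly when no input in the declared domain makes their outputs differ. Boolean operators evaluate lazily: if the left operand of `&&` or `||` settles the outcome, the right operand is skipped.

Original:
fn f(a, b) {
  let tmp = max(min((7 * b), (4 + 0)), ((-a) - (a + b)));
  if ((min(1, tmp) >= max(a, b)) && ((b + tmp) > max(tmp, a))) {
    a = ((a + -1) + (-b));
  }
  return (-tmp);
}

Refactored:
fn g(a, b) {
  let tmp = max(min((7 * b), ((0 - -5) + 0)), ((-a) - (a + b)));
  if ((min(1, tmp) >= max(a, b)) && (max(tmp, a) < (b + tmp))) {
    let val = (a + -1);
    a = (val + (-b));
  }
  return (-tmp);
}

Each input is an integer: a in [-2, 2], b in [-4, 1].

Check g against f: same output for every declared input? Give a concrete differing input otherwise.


Not equivalent: a=-2, b=1 separates them (-4 vs -5).
f: tmp = 4; ((min(1, tmp) >= max(a, b)) && ((b + tmp) > max(tmp, a))) -> true; a = -4; return -4
g: tmp = 5; ((min(1, tmp) >= max(a, b)) && (max(tmp, a) < (b + tmp))) -> true; val = -3; a = -4; return -5
verdict: not equivalent; witness: a=-2, b=1


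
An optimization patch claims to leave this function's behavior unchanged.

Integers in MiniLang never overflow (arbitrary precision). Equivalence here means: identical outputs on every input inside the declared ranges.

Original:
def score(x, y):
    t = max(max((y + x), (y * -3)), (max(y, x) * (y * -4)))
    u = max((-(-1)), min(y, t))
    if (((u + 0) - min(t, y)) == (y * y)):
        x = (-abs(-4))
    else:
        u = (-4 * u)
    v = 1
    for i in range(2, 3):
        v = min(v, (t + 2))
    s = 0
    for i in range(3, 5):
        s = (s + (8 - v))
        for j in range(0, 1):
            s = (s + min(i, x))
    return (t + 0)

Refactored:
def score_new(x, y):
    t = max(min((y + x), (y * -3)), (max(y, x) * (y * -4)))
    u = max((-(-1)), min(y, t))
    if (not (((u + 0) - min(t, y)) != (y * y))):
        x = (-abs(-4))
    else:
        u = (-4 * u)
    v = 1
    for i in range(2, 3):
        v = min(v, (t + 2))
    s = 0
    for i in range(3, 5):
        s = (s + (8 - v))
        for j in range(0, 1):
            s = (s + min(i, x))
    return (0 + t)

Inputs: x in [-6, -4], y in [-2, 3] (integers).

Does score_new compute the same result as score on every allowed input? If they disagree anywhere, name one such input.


Input x=-6, y=-2: 6 from score versus -8 from score_new.
verdict: not equivalent; witness: x=-6, y=-2


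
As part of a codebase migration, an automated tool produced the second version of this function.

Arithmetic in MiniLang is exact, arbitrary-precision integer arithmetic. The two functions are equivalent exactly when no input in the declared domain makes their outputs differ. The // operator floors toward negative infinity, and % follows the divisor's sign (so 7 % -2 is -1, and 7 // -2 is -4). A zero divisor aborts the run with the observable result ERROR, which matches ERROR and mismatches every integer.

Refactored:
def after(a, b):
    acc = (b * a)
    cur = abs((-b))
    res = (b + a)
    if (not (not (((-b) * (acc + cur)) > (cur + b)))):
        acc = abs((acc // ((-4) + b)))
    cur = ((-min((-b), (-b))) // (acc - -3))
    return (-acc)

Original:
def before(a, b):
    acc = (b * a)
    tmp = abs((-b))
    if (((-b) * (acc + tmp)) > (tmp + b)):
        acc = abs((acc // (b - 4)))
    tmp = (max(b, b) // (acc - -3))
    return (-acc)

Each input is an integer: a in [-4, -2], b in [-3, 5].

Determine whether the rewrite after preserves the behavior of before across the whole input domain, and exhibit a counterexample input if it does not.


This is a faithful refactor — min/max/abs usage differs; arithmetic usage differs; local variable names differ; boolean connective usage differs; statement counts differ, but the computed results match everywhere.
Spot check at a=-2, b=-1 — before: acc := 2 | tmp := 1 | (((-b) * (acc + tmp)) > (tmp + b)): true | acc := 1 | tmp := -1 | result -1. after: acc := 2 | cur := 1 | res := -3 | (not (not (((-b) * (acc + cur)) > (cur + b)))): true | acc := 1 | cur := -1 | result -1. Both give -1.
Checked all 27 inputs in the declared domain: the outputs agree on every one.
verdict: equivalent


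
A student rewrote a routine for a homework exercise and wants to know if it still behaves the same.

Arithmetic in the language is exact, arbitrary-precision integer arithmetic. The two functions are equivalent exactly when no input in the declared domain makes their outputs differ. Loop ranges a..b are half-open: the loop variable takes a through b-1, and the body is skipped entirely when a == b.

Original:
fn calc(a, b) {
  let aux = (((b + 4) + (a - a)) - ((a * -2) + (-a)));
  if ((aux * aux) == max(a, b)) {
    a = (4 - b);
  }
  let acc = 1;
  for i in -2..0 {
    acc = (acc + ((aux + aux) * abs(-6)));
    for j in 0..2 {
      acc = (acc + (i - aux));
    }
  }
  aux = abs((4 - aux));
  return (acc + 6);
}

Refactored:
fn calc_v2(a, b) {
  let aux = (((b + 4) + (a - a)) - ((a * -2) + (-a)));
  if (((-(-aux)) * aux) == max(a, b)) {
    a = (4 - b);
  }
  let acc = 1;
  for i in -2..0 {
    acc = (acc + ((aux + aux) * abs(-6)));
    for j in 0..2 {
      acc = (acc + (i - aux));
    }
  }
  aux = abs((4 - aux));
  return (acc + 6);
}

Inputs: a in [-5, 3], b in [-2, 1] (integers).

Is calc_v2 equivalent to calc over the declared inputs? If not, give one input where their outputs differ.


Side by side, the visible changes include: same computation, different form.
Spot check at a=-2, b=1 — calc: aux = -1; ((aux * aux) == max(a, b)) -> true; a = 3; acc = 1; [i=-2]; acc = -11; [j=0]; acc = -12; [j=1]; acc = -13; [i=-1]; acc = -25; [j=0]; acc = -25; [j=1]; acc = -25; aux = 5; return -19. calc_v2: aux = -1; (((-(-aux)) * aux) == max(a, b)) -> true; a = 3; acc = 1; [i=-2]; acc = -11; [j=0]; acc = -12; [j=1]; acc = -13; [i=-1]; acc = -25; [j=0]; acc = -25; [j=1]; acc = -25; aux = 5; return -19. Both give -19.
Sweeping the whole domain (36 inputs) finds no disagreement.
verdict: equivalent


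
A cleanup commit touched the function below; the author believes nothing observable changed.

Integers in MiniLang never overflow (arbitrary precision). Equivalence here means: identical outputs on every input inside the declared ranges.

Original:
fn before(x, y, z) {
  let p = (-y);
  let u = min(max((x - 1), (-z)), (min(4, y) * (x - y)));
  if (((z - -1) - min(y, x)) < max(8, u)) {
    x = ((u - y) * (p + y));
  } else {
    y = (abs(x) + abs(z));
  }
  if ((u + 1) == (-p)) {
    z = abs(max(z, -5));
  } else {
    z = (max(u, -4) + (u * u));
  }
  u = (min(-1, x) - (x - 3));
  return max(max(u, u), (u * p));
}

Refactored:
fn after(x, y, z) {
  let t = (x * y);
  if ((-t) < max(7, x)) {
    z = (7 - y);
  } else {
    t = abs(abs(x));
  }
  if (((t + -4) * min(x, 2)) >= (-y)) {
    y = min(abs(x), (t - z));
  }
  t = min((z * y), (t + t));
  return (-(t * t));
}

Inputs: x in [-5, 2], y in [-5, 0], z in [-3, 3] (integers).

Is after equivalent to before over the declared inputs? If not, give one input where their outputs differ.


There is a counterexample at x=-5, y=-5, z=-3: 10 on one side, -3600 on the other.
before: p becomes 5; next u becomes 0; next (((z - -1) - min(y, x)) < max(8, u)) evaluates to true; next x becomes 0; next ((u + 1) == (-p)) evaluates to false; next z becomes 0; next u becomes 2; next final value 10
after: t becomes 25; next ((-t) < max(7, x)) evaluates to true; next z becomes 12; next (((t + -4) * min(x, 2)) >= (-y)) evaluates to false; next t becomes -60; next final value -3600
verdict: not equivalent; witness: x=-5, y=-5, z=-3


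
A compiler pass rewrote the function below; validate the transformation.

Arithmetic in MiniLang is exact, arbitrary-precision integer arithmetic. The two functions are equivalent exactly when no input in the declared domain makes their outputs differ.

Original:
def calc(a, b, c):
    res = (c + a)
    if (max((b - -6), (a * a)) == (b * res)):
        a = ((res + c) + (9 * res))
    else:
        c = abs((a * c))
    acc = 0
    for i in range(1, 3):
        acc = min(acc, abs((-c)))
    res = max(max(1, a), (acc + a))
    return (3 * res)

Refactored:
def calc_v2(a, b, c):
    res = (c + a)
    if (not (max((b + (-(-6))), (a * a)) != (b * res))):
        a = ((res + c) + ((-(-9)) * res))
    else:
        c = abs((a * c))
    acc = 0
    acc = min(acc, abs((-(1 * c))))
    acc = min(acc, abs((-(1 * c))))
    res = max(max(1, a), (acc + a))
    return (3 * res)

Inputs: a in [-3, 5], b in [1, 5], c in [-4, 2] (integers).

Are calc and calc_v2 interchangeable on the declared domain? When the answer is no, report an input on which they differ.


Changes here: loop structure differs; and arithmetic usage differs; and min/max/abs usage differs; and comparison usage differs; and boolean connective usage differs; and local variable names differ; and constant usage differs; the full 315-point sweep finds no disagreement.
verdict: equivalent


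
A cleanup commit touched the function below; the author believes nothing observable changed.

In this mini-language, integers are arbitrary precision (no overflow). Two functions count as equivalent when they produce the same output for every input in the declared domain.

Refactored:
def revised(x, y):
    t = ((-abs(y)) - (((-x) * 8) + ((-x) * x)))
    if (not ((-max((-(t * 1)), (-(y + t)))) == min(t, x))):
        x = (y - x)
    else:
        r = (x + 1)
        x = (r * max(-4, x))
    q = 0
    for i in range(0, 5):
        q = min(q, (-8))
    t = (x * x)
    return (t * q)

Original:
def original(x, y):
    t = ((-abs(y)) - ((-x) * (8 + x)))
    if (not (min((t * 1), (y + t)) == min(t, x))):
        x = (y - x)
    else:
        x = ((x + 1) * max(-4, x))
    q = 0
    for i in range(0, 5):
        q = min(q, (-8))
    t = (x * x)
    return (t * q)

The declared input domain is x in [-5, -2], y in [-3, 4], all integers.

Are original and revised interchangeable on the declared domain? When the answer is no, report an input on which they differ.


Reading the diff, among the changes: min/max/abs usage differs, plus local variable names differ, plus statement counts differ, plus arithmetic usage differs.
Spot check at x=-5, y=-2 — original: t becomes -17; next (not (min((t * 1), (y + t)) == min(t, x))) evaluates to true; next x becomes 3; next q becomes 0; next at i=0:; next q becomes -8; next at i=1:; next q becomes -8; next at i=2:; next q becomes -8; next at i=3:; next q becomes -8; next at i=4:; next q becomes -8; next t becomes 9; next final value -72. revised: t becomes -17; next (not ((-max((-(t * 1)), (-(y + t)))) == min(t, x))) evaluates to true; next x becomes 3; next q becomes 0; next at i=0:; next q becomes -8; next at i=1:; next q becomes -8; next at i=2:; next q becomes -8; next at i=3:; next q becomes -8; next at i=4:; next q becomes -8; next t becomes 9; next final value -72. Both give -72.
Checked all 32 inputs in the declared domain: the outputs agree on every one.
verdict: equivalent


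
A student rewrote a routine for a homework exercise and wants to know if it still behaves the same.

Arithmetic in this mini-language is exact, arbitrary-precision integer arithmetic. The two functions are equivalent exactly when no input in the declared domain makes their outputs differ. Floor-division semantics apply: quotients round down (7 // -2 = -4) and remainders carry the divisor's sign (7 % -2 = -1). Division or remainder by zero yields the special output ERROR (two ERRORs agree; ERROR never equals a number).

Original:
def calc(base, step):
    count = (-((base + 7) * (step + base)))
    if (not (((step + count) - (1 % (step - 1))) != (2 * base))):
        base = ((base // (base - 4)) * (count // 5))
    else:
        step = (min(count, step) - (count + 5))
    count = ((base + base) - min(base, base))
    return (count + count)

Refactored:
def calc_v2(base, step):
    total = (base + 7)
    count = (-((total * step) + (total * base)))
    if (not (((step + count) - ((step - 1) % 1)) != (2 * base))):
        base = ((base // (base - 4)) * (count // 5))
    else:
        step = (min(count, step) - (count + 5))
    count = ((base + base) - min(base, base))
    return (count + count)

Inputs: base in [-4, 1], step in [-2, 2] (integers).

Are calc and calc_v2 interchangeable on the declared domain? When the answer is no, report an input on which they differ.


Not equivalent: base=-4, step=1 separates them (ERROR vs -8).
calc: count=9, then a zero divisor aborts: ERROR
calc_v2: total=3, then count=9, then (not (((step + count) - ((step - 1) % 1)) != (2 * base))) is false, then step=-13, then count=-4, then returns -8
verdict: not equivalent; witness: base=-4, step=1


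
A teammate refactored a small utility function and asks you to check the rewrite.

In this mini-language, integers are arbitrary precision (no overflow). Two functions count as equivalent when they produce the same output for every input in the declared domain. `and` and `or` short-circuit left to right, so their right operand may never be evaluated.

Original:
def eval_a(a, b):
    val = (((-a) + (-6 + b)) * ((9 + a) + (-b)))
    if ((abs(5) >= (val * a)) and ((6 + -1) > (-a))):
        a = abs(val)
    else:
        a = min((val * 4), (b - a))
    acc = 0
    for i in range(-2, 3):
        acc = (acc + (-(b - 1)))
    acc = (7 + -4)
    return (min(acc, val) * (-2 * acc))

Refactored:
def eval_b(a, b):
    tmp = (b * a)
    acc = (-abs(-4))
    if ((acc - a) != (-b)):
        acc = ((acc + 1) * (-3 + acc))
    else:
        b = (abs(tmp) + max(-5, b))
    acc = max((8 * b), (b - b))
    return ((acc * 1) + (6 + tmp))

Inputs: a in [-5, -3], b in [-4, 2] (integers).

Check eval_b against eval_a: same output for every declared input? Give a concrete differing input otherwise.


Run the pair on a=-5, b=-4.
eval_a: val = -40; ((abs(5) >= (val * a)) and ((6 + -1) > (-a))) -> false; a = -160; acc = 0; [i=-2]; acc = 5; [i=-1]; acc = 10; [i=0]; acc = 15; [i=1]; acc = 20; [i=2]; acc = 25; acc = 3; return 240
eval_b: tmp = 20; acc = -4; ((acc - a) != (-b)) -> true; acc = 21; acc = 0; return 26
240 != 26, so the rewrite changes behavior.
verdict: not equivalent; witness: a=-5, b=-4


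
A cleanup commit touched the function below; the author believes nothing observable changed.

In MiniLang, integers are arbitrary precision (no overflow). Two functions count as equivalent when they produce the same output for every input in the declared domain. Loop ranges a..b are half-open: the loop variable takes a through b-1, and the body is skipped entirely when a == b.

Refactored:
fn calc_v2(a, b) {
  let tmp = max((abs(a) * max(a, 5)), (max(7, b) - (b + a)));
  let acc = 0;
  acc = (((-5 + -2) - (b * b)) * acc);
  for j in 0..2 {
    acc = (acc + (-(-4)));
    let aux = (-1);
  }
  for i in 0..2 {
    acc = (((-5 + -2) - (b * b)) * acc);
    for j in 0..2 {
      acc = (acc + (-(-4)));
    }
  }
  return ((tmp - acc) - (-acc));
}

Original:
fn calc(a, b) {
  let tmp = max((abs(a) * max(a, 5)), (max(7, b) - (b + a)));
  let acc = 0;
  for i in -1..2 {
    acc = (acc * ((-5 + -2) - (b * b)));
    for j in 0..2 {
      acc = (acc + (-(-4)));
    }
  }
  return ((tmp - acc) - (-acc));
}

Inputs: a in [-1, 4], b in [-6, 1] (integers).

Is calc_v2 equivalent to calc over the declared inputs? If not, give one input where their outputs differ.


Equivalent — the differences include loop structure differs; also arithmetic usage differs; also constant usage differs; also statement counts differ; also local variable names differ, yet no declared input distinguishes the two.
Tracing a=3, b=-3: calc: tmp becomes 15; next acc becomes 0; next at i=-1:; next acc becomes 0; next at j=0:; next acc becomes 4; next at j=1:; next acc becomes 8; next at i=0:; next acc becomes -128; next at j=0:; next acc becomes -124; next at j=1:; next acc becomes -120; next at i=1:; next acc becomes 1920; next at j=0:; next acc becomes 1924; next at j=1:; next acc becomes 1928; next final value 15 | calc_v2: tmp becomes 15; next acc becomes 0; next acc becomes 0; next at j=0:; next acc becomes 4; next aux becomes -1; next at j=1:; next acc becomes 8; next aux becomes -1; next at i=0:; next acc becomes -128; next at j=0:; next acc becomes -124; next at j=1:; next acc becomes -120; next at i=1:; next acc becomes 1920; next at j=0:; next acc becomes 1924; next at j=1:; next acc becomes 1928; next final value 15 — matching result 15.
Every one of the 48 inputs gives matching results.
verdict: equivalent


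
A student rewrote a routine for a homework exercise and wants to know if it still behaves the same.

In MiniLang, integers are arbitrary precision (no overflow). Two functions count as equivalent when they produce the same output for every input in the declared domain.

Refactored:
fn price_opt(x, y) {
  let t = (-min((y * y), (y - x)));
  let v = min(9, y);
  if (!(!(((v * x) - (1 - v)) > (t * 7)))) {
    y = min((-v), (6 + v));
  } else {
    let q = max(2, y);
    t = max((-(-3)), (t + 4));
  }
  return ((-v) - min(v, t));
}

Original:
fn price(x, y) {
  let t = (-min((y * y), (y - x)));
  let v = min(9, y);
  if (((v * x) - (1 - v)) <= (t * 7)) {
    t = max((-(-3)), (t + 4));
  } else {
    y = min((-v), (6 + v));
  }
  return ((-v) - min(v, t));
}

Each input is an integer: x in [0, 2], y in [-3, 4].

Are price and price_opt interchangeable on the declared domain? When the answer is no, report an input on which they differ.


The two versions differ — the changes include min/max/abs usage differs; also statement counts differ; also local variable names differ; also boolean connective usage differs; also comparison usage differs; also constant usage differs.
Spot check at x=1, y=0 — price: t = 1; v = 0; (((v * x) - (1 - v)) <= (t * 7)) -> true; t = 5; return 0. price_opt: t = 1; v = 0; (!(!(((v * x) - (1 - v)) > (t * 7)))) -> false; q = 2; t = 5; return 0. Both give 0.
Sweeping the whole domain (24 inputs) finds no disagreement.
verdict: equivalent


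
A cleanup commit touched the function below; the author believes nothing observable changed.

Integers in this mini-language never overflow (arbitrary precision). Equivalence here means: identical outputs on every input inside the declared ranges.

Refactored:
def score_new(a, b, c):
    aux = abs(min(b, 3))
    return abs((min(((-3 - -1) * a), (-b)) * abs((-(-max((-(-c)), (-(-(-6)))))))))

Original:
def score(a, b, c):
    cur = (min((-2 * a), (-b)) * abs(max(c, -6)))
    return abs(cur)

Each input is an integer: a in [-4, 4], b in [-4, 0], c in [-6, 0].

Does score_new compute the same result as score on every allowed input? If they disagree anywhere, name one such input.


The two versions differ — the changes include constant usage differs; and local variable names differ; and min/max/abs usage differs; and arithmetic usage differs.
As a probe, take a=2, b=0, c=-5: score runs cur becomes -20; next final value 20; score_new runs aux becomes 0; next final value 20; both end at 20.
Every one of the 315 inputs gives matching results.
verdict: equivalent


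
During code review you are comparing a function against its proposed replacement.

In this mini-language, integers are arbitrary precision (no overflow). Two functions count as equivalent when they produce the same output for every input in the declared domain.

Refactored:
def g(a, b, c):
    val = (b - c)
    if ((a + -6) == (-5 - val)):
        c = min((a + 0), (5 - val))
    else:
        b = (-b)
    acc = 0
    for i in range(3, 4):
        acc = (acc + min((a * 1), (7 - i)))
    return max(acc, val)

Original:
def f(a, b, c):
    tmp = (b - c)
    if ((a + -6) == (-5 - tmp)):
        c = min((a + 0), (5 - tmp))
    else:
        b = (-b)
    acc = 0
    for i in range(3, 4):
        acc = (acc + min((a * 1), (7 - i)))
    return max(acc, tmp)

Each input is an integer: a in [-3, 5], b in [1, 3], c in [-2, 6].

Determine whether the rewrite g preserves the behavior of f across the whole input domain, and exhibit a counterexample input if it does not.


Reading the diff, among the changes: local variable names differ.
One worked example (a=-1, b=1, c=5) — f: tmp becomes -4; next ((a + -6) == (-5 - tmp)) evaluates to false; next b becomes -1; next acc becomes 0; next at i=3:; next acc becomes -1; next final value -1; g: val becomes -4; next ((a + -6) == (-5 - val)) evaluates to false; next b becomes -1; next acc becomes 0; next at i=3:; next acc becomes -1; next final value -1; agreement on -1.
Across all 243 domain points the two functions coincide.
verdict: equivalent


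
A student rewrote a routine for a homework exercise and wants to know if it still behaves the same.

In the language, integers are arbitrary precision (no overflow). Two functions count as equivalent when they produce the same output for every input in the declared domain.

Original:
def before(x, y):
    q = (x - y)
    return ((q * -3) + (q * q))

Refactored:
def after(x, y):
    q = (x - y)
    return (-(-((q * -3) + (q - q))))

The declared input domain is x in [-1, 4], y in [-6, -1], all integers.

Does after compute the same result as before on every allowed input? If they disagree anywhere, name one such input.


Not equivalent: x=-1, y=-6 separates them (10 vs -15).
before: q becomes 5; next final value 10
after: q becomes 5; next final value -15
verdict: not equivalent; witness: x=-1, y=-6


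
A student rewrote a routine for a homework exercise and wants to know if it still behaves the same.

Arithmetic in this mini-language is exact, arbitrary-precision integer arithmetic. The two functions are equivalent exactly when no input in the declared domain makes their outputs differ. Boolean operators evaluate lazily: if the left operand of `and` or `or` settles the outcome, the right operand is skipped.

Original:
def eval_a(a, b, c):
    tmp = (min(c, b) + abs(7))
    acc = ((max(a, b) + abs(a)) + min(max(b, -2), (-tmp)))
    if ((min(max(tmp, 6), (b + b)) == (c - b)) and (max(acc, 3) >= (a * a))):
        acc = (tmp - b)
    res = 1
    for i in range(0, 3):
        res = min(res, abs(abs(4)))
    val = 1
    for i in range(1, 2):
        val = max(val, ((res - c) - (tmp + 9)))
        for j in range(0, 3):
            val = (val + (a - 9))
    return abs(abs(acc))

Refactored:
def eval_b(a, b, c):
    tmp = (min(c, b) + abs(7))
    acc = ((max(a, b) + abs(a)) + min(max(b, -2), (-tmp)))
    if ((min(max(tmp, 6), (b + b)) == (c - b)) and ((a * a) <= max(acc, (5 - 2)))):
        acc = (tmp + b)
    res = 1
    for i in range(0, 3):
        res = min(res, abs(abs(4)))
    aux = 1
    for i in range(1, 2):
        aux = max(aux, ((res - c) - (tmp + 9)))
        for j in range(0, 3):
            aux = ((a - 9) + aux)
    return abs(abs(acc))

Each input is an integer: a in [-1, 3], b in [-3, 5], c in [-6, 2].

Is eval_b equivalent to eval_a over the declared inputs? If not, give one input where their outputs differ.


There is a counterexample at a=-1, b=-2, c=-6: 3 on one side, 1 on the other.
eval_a: tmp=1, then acc=-2, then ((min(max(tmp, 6), (b + b)) == (c - b)) and (max(acc, 3) >= (a * a))) is true, then acc=3, then res=1, then (i=0), then res=1, then (i=1), then res=1, then (i=2), then res=1, then val=1, then (i=1), then val=1, then (j=0), then val=-9, then (j=1), then val=-19, then (j=2), then val=-29, then returns 3
eval_b: tmp=1, then acc=-2, then ((min(max(tmp, 6), (b + b)) == (c - b)) and ((a * a) <= max(acc, (5 - 2)))) is true, then acc=-1, then res=1, then (i=0), then res=1, then (i=1), then res=1, then (i=2), then res=1, then aux=1, then (i=1), then aux=1, then (j=0), then aux=-9, then (j=1), then aux=-19, then (j=2), then aux=-29, then returns 1
verdict: not equivalent; witness: a=-1, b=-2, c=-6


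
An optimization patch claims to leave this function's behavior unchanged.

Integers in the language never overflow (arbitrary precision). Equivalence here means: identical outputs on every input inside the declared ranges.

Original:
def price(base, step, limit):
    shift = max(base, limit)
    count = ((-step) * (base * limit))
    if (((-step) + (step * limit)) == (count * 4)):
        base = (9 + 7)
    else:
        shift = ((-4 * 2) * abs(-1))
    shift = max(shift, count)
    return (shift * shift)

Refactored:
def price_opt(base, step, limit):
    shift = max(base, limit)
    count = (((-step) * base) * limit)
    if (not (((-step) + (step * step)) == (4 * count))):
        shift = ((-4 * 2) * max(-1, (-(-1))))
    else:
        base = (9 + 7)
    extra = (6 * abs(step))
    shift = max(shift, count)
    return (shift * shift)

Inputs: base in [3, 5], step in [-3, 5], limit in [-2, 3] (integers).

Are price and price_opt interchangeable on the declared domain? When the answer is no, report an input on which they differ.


There is a counterexample at base=3, step=1, limit=0: 0 on one side, 9 on the other.
price: shift := 3 | count := 0 | (((-step) + (step * limit)) == (count * 4)): false | shift := -8 | shift := 0 | result 0
price_opt: shift := 3 | count := 0 | (not (((-step) + (step * step)) == (4 * count))): false | base := 16 | extra := 6 | shift := 3 | result 9
verdict: not equivalent; witness: base=3, step=1, limit=0


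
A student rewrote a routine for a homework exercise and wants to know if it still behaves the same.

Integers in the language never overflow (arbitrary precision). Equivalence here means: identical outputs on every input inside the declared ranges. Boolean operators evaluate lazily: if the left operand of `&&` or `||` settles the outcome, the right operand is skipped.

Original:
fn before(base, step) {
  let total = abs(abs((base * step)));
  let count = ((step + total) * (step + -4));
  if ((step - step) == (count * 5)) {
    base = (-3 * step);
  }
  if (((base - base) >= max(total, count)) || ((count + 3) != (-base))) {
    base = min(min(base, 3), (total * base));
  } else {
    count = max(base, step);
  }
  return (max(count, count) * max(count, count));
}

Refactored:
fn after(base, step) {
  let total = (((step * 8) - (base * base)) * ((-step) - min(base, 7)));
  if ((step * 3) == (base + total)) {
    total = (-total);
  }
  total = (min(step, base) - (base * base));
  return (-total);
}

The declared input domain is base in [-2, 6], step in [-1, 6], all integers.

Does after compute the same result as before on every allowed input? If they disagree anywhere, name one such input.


Not equivalent: base=-2, step=-1 separates them (25 vs 6).
before: total = 2; count = -5; ((step - step) == (count * 5)) -> false; (((base - base) >= max(total, count)) || ((count + 3) != (-base))) -> true; base = -4; return 25
after: total = -36; ((step * 3) == (base + total)) -> false; total = -6; return 6
verdict: not equivalent; witness: base=-2, step=-1
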